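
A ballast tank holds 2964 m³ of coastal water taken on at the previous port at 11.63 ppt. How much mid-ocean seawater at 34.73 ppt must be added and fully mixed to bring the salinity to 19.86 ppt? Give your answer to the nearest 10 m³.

1640 m³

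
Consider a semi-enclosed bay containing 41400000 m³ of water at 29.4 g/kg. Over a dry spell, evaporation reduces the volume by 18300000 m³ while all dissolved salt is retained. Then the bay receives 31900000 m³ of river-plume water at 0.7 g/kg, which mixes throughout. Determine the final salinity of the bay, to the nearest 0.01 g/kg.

22.54 g/kg

After evaporation: salt = 41,400,000×29.4 = 1,217,160,000; volume = 41,400,000 − 18,300,000 = 23,100,000 m³
After mixing: salt = 1,217,160,000 + 31,900,000×0.7 = 1,239,490,000; volume = 23,100,000 + 31,900,000 = 55,000,000 m³
S = 1,239,490,000 / 55,000,000 = 22.5362 g/kg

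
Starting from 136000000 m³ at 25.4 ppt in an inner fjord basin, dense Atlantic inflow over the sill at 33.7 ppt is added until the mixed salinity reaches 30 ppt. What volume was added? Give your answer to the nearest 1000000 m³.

Salt balance: 136,000,000×25.4 + V×33.7 = (136,000,000+V)×30
3,454,400,000 + 33.7V = 4,080,000,000 + 30V
625,600,000 = 3.7V
V = 169,081,081.08 m³

169000000 m³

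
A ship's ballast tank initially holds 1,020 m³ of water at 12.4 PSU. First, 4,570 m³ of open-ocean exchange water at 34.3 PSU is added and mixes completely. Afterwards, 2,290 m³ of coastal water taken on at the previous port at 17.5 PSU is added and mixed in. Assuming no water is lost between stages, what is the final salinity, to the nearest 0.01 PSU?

26.58 PSU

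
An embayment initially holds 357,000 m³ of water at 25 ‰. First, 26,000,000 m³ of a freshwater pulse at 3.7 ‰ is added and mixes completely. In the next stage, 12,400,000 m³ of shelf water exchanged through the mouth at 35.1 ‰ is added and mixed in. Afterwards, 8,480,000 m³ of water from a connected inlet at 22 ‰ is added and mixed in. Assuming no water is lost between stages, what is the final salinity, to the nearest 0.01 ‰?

15.39 ‰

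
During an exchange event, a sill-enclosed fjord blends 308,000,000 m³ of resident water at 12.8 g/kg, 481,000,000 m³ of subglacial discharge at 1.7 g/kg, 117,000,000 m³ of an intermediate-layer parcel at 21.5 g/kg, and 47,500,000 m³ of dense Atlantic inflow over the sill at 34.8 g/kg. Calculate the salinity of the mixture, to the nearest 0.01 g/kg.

By conservation of dissolved salt,
salt = 308,000,000×12.8 + 481,000,000×1.7 + 117,000,000×21.5 + 47,500,000×34.8 = 3,942,400,000 + 817,700,000 + 2,515,500,000 + 1,653,000,000 = 8,928,600,000
volume = 308,000,000 + 481,000,000 + 117,000,000 + 47,500,000 = 953,500,000 m³
S = 8,928,600,000 / 953,500,000 = 9.364 g/kg

9.36 g/kg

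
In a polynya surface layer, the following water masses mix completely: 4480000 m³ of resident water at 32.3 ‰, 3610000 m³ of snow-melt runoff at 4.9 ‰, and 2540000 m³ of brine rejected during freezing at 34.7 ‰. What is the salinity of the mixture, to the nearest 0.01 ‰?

By conservation of dissolved salt,
salt = 4,480,000×32.3 + 3,610,000×4.9 + 2,540,000×34.7 = 144,704,000 + 17,689,000 + 88,138,000 = 250,531,000
volume = 4,480,000 + 3,610,000 + 2,540,000 = 10,630,000 m³
S = 250,531,000 / 10,630,000 = 23.5683 ‰

23.57 ‰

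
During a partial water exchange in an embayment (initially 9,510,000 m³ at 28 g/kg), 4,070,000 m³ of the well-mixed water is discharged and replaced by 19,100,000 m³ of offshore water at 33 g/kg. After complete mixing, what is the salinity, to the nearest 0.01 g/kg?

31.89 g/kg

Remaining after removal: 5,440,000 m³ at 28 g/kg (salt = 152,320,000)
After addition: salt = 152,320,000 + 19,100,000×33 = 782,620,000; volume = 24,540,000 m³
S = 782,620,000 / 24,540,000 = 31.8916 g/kg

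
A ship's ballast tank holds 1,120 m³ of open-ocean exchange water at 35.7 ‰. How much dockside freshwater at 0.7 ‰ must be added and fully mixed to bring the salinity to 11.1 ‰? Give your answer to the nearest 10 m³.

2650 m³

Salt balance: 1,120×35.7 + V×0.7 = (1,120+V)×11.1
39,984 + 0.7V = 12,432 + 11.1V
27,552 = 10.4V
V = 2,649.23 m³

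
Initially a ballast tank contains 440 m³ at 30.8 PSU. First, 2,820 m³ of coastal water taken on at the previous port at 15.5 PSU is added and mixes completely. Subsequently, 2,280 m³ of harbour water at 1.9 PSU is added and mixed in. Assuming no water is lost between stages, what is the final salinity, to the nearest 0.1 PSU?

11.1 PSU

Mass of salt is conserved:
Initial salt = 440×30.8 = 13,552
After stage 1: salt = 13,552 + 2,820×15.5 = 57,262; volume = 3,260 m³; S = 17.565 PSU
After stage 2: salt = 57,262 + 2,280×1.9 = 61,594; volume = 5,540 m³
S = 61,594 / 5,540 = 11.1181 PSU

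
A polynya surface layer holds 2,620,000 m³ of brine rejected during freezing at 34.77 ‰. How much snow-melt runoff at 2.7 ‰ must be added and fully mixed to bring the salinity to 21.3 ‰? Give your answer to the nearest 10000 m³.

1900000 m³

Salt balance: 2,620,000×34.77 + V×2.7 = (2,620,000+V)×21.3
91,097,400 + 2.7V = 55,806,000 + 21.3V
35,291,400 = 18.6V
V = 1,897,387.1 m³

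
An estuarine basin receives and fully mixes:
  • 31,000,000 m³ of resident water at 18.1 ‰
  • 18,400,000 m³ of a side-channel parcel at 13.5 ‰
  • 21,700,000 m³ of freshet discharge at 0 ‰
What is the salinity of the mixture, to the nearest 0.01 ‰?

Conserving salt mass:
salt = 31,000,000×18.1 + 18,400,000×13.5 + 21,700,000×0 = 561,100,000 + 248,400,000 + 0 = 809,500,000
volume = 31,000,000 + 18,400,000 + 21,700,000 = 71,100,000 m³
S = 809,500,000 / 71,100,000 = 11.3854 ‰

11.39 ‰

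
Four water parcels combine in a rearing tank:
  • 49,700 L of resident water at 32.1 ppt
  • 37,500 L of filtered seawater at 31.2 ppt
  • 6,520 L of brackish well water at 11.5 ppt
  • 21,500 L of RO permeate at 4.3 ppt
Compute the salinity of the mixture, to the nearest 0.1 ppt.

Weighted by volume,
salt = 49,700×32.1 + 37,500×31.2 + 6,520×11.5 + 21,500×4.3 = 1,595,370 + 1,170,000 + 74,980 + 92,450 = 2,932,800
volume = 49,700 + 37,500 + 6,520 + 21,500 = 115,220 L
S = 2,932,800 / 115,220 = 25.454 ppt

25.5 ppt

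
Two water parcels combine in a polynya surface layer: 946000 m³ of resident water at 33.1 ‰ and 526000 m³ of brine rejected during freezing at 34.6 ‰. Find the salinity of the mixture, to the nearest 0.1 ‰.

By conservation of dissolved salt,
salt = 946,000×33.1 + 526,000×34.6 = 31,312,600 + 18,199,600 = 49,512,200
volume = 946,000 + 526,000 = 1,472,000 m³
S = 49,512,200 / 1,472,000 = 33.636 ‰

33.6 ‰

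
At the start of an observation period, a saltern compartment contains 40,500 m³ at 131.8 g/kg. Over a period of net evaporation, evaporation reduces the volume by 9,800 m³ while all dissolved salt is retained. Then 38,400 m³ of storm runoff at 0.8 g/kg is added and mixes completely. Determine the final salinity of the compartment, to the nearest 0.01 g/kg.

77.69 g/kg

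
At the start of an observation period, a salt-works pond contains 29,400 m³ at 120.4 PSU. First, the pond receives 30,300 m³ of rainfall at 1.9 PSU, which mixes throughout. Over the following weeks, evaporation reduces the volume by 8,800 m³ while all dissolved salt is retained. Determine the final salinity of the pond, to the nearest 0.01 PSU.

70.67 PSU

After mixing: salt = 29,400×120.4 + 30,300×1.9 = 3,597,330; volume = 59,700 m³
After evaporation: salt unchanged = 3,597,330; volume = 59,700 − 8,800 = 50,900 m³
S = 3,597,330 / 50,900 = 70.6745 PSU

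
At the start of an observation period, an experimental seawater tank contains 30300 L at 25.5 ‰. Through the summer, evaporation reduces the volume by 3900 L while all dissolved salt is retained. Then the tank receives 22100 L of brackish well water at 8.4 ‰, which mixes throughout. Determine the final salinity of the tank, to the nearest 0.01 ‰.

After evaporation: salt = 30,300×25.5 = 772,650; volume = 30,300 − 3,900 = 26,400 L
After mixing: salt = 772,650 + 22,100×8.4 = 958,290; volume = 26,400 + 22,100 = 48,500 L
S = 958,290 / 48,500 = 19.7586 ‰

19.76 ‰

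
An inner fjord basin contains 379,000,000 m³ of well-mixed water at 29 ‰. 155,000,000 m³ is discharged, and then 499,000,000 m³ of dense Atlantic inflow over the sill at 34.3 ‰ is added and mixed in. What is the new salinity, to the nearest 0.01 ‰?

Remaining after removal: 224,000,000 m³ at 29 ‰ (salt = 6,496,000,000)
After addition: salt = 6,496,000,000 + 499,000,000×34.3 = 23,611,700,000; volume = 723,000,000 m³
S = 23,611,700,000 / 723,000,000 = 32.658 ‰

32.66 ‰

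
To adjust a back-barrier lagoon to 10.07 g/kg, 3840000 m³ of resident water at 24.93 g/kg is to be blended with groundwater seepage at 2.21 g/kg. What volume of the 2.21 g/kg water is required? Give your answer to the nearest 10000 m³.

Salt balance: 3,840,000×24.93 + V×2.21 = (3,840,000+V)×10.07
95,731,200 + 2.21V = 38,668,800 + 10.07V
57,062,400 = 7.86V
V = 7,259,847.33 m³

7260000 m³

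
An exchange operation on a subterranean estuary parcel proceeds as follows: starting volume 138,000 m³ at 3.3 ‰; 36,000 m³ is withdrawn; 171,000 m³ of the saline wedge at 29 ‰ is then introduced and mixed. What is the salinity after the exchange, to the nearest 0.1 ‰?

Remaining after removal: 102,000 m³ at 3.3 ‰ (salt = 336,600)
After addition: salt = 336,600 + 171,000×29 = 5,295,600; volume = 273,000 m³
S = 5,295,600 / 273,000 = 19.3978 ‰

19.4 ‰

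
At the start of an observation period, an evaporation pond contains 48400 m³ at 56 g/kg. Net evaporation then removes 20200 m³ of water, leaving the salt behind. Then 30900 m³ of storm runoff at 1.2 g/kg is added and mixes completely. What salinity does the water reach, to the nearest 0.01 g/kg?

46.49 g/kg

After evaporation: salt = 48,400×56 = 2,710,400; volume = 48,400 − 20,200 = 28,200 m³
After mixing: salt = 2,710,400 + 30,900×1.2 = 2,747,480; volume = 28,200 + 30,900 = 59,100 m³
S = 2,747,480 / 59,100 = 46.4887 g/kg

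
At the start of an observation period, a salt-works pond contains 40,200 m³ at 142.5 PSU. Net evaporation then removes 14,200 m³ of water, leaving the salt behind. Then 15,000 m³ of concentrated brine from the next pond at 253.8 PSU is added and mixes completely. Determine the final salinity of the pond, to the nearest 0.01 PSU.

After evaporation: salt = 40,200×142.5 = 5,728,500; volume = 40,200 − 14,200 = 26,000 m³
After mixing: salt = 5,728,500 + 15,000×253.8 = 9,535,500; volume = 26,000 + 15,000 = 41,000 m³
S = 9,535,500 / 41,000 = 232.5732 PSU

232.57 PSU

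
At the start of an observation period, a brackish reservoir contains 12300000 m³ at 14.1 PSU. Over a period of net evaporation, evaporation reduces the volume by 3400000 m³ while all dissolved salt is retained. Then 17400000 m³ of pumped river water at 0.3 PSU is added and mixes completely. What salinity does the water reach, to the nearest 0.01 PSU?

After evaporation: salt = 12,300,000×14.1 = 173,430,000; volume = 12,300,000 − 3,400,000 = 8,900,000 m³
After mixing: salt = 173,430,000 + 17,400,000×0.3 = 178,650,000; volume = 8,900,000 + 17,400,000 = 26,300,000 m³
S = 178,650,000 / 26,300,000 = 6.7928 PSU

6.79 PSU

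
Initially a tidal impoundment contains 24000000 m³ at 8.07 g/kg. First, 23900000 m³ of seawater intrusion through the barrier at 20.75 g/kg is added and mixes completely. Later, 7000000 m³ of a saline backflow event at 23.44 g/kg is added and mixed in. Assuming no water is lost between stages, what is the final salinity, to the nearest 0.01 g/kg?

15.55 g/kg

Mass of salt is conserved:
Initial salt = 24,000,000×8.07 = 193,680,000
After stage 1: salt = 193,680,000 + 23,900,000×20.75 = 689,605,000; volume = 47,900,000 m³; S = 14.397 g/kg
After stage 2: salt = 689,605,000 + 7,000,000×23.44 = 853,685,000; volume = 54,900,000 m³
S = 853,685,000 / 54,900,000 = 15.5498 g/kg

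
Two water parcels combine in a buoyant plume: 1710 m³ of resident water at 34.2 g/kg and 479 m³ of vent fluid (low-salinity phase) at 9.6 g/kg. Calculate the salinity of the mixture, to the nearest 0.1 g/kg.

By conservation of dissolved salt,
salt = 1,710×34.2 + 479×9.6 = 58,482 + 4,598.4 = 63,080.4
volume = 1,710 + 479 = 2,189 m³
S = 63,080.4 / 2,189 = 28.817 g/kg

28.8 g/kg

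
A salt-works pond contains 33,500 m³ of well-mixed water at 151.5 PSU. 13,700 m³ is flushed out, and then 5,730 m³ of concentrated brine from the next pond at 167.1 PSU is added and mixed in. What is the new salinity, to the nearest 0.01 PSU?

Remaining after removal: 19,800 m³ at 151.5 PSU (salt = 2,999,700)
After addition: salt = 2,999,700 + 5,730×167.1 = 3,957,183; volume = 25,530 m³
S = 3,957,183 / 25,530 = 155.0013 PSU

155.00 PSU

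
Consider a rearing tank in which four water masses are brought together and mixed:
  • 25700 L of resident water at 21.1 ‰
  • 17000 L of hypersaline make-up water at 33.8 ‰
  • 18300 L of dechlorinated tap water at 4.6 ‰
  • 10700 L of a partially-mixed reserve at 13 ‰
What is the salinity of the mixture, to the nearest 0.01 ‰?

18.69 ‰

Weighted by volume,
salt = 25,700×21.1 + 17,000×33.8 + 18,300×4.6 + 10,700×13 = 542,270 + 574,600 + 84,180 + 139,100 = 1,340,150
volume = 25,700 + 17,000 + 18,300 + 10,700 = 71,700 L
S = 1,340,150 / 71,700 = 18.6911 ‰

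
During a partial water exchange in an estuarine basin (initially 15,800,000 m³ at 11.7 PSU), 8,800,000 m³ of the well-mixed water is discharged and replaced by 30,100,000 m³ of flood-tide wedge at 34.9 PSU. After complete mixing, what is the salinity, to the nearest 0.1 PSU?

30.5 PSU

Remaining after removal: 7,000,000 m³ at 11.7 PSU (salt = 81,900,000)
After addition: salt = 81,900,000 + 30,100,000×34.9 = 1,132,390,000; volume = 37,100,000 m³
S = 1,132,390,000 / 37,100,000 = 30.5226 PSU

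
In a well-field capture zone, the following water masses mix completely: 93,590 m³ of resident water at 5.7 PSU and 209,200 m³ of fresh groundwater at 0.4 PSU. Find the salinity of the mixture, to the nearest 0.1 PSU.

Total salt / total volume:
salt = 93,590×5.7 + 209,200×0.4 = 533,463 + 83,680 = 617,143
volume = 93,590 + 209,200 = 302,790 m³
S = 617,143 / 302,790 = 2.038 PSU

2.0 PSU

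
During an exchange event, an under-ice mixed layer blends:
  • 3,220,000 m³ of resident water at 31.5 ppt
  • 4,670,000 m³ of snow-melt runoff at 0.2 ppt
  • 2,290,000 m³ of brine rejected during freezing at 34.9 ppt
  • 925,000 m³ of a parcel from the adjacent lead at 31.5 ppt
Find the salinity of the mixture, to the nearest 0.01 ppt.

Salt balance:
salt = 3,220,000×31.5 + 4,670,000×0.2 + 2,290,000×34.9 + 925,000×31.5 = 101,430,000 + 934,000 + 79,921,000 + 29,137,500 = 211,422,500
volume = 3,220,000 + 4,670,000 + 2,290,000 + 925,000 = 11,105,000 m³
S = 211,422,500 / 11,105,000 = 19.0385 ppt

19.04 ppt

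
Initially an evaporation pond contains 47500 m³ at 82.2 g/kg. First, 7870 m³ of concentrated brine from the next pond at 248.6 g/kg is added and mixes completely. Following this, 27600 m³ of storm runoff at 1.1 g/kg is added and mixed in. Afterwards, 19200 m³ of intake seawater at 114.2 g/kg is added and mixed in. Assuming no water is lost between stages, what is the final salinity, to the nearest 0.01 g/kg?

79.12 g/kg

By conservation of dissolved salt,
Initial salt = 47,500×82.2 = 3,904,500
After stage 1: salt = 3,904,500 + 7,870×248.6 = 5,860,982; volume = 55,370 m³; S = 105.851 g/kg
After stage 2: salt = 5,860,982 + 27,600×1.1 = 5,891,342; volume = 82,970 m³; S = 71.006 g/kg
After stage 3: salt = 5,891,342 + 19,200×114.2 = 8,083,982; volume = 102,170 m³
S = 8,083,982 / 102,170 = 79.1229 g/kg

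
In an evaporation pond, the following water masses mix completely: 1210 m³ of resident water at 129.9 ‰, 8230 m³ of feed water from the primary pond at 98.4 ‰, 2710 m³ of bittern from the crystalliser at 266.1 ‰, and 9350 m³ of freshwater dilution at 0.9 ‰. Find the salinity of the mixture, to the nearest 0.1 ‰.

Salt balance:
salt = 1,210×129.9 + 8,230×98.4 + 2,710×266.1 + 9,350×0.9 = 157,179 + 809,832 + 721,131 + 8,415 = 1,696,557
volume = 1,210 + 8,230 + 2,710 + 9,350 = 21,500 m³
S = 1,696,557 / 21,500 = 78.91 ‰

78.9 ‰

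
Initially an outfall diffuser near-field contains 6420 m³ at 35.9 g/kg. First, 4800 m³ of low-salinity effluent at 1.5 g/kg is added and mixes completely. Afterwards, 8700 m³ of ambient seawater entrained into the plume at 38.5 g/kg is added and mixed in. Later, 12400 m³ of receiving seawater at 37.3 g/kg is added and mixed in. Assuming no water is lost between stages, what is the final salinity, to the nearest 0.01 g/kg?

Weighted by volume,
Initial salt = 6,420×35.9 = 230,478
After stage 1: salt = 230,478 + 4,800×1.5 = 237,678; volume = 11,220 m³; S = 21.183 g/kg
After stage 2: salt = 237,678 + 8,700×38.5 = 572,628; volume = 19,920 m³; S = 28.746 g/kg
After stage 3: salt = 572,628 + 12,400×37.3 = 1,035,148; volume = 32,320 m³
S = 1,035,148 / 32,320 = 32.0281 g/kg

32.03 g/kg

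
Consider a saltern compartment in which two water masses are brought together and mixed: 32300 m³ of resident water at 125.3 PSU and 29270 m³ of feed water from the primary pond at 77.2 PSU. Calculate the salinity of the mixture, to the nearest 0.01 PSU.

102.43 PSU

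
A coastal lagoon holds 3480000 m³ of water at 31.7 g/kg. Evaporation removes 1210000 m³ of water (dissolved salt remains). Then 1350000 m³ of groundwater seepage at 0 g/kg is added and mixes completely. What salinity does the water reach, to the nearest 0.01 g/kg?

30.47 g/kg

After evaporation: salt = 3,480,000×31.7 = 110,316,000; volume = 3,480,000 − 1,210,000 = 2,270,000 m³
After mixing: salt = 110,316,000 + 1,350,000×0 = 110,316,000; volume = 2,270,000 + 1,350,000 = 3,620,000 m³
S = 110,316,000 / 3,620,000 = 30.474 g/kg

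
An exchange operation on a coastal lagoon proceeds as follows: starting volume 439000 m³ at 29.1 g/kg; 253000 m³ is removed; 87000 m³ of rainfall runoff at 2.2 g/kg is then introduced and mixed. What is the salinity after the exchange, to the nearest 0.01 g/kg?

20.53 g/kg

Remaining after removal: 186,000 m³ at 29.1 g/kg (salt = 5,412,600)
After addition: salt = 5,412,600 + 87,000×2.2 = 5,604,000; volume = 273,000 m³
S = 5,604,000 / 273,000 = 20.5275 g/kg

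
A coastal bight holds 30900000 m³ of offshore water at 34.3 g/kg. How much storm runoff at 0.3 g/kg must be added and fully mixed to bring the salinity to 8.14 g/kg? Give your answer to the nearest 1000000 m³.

103000000 m³

Salt balance: 30,900,000×34.3 + V×0.3 = (30,900,000+V)×8.14
1,059,870,000 + 0.3V = 251,526,000 + 8.14V
808,344,000 = 7.84V
V = 103,105,102.04 m³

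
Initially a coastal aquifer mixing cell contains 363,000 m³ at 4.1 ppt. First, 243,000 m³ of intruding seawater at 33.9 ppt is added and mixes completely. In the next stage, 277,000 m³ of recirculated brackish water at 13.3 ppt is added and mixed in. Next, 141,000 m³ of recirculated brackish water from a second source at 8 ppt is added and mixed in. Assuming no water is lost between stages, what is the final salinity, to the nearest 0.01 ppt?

Total salt / total volume:
Initial salt = 363,000×4.1 = 1,488,300
After stage 1: salt = 1,488,300 + 243,000×33.9 = 9,726,000; volume = 606,000 m³; S = 16.05 ppt
After stage 2: salt = 9,726,000 + 277,000×13.3 = 13,410,100; volume = 883,000 m³; S = 15.187 ppt
After stage 3: salt = 13,410,100 + 141,000×8 = 14,538,100; volume = 1,024,000 m³
S = 14,538,100 / 1,024,000 = 14.1974 ppt

14.20 ppt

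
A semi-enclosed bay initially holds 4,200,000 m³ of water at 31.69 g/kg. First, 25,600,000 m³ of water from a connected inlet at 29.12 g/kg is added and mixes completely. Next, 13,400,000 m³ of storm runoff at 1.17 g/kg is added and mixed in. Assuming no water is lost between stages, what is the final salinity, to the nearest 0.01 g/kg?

20.70 g/kg

By conservation of dissolved salt,
Initial salt = 4,200,000×31.69 = 133,098,000
After stage 1: salt = 133,098,000 + 25,600,000×29.12 = 878,570,000; volume = 29,800,000 m³; S = 29.482 g/kg
After stage 2: salt = 878,570,000 + 13,400,000×1.17 = 894,248,000; volume = 43,200,000 m³
S = 894,248,000 / 43,200,000 = 20.7002 g/kg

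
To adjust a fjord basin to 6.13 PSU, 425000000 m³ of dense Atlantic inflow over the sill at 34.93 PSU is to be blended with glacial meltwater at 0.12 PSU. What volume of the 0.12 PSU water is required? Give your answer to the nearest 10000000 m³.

Salt balance: 425,000,000×34.93 + V×0.12 = (425,000,000+V)×6.13
14,845,250,000 + 0.12V = 2,605,250,000 + 6.13V
12,240,000,000 = 6.01V
V = 2,036,605,657.24 m³

2040000000 m³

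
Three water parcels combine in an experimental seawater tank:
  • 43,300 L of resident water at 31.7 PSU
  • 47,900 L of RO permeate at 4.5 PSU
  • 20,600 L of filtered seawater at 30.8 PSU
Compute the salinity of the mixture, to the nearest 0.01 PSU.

19.88 PSU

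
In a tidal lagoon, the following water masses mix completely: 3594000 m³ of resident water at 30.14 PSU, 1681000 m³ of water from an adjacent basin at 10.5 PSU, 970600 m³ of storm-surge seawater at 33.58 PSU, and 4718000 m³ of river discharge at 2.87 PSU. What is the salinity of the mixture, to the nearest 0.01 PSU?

15.70 PSU

Conserving salt mass:
salt = 3,594,000×30.14 + 1,681,000×10.5 + 970,600×33.58 + 4,718,000×2.87 = 108,323,160 + 17,650,500 + 32,592,748 + 13,540,660 = 172,107,068
volume = 3,594,000 + 1,681,000 + 970,600 + 4,718,000 = 10,963,600 m³
S = 172,107,068 / 10,963,600 = 15.698 PSU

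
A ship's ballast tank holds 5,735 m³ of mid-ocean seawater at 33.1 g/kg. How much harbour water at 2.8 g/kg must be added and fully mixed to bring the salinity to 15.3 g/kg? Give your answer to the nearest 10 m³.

Salt balance: 5,735×33.1 + V×2.8 = (5,735+V)×15.3
189,828.5 + 2.8V = 87,745.5 + 15.3V
102,083 = 12.5V
V = 8,166.64 m³

8170 m³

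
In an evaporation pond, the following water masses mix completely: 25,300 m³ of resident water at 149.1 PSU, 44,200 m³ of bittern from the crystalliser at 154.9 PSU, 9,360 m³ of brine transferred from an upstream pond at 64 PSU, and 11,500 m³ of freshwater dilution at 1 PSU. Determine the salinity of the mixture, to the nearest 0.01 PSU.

124.27 PSU

Salt balance:
salt = 25,300×149.1 + 44,200×154.9 + 9,360×64 + 11,500×1 = 3,772,230 + 6,846,580 + 599,040 + 11,500 = 11,229,350
volume = 25,300 + 44,200 + 9,360 + 11,500 = 90,360 m³
S = 11,229,350 / 90,360 = 124.2735 PSU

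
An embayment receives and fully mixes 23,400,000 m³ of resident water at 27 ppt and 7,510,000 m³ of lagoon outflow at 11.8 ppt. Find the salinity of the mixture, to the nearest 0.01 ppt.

23.31 ppt

Weighted by volume,
salt = 23,400,000×27 + 7,510,000×11.8 = 631,800,000 + 88,618,000 = 720,418,000
volume = 23,400,000 + 7,510,000 = 30,910,000 m³
S = 720,418,000 / 30,910,000 = 23.307 ppt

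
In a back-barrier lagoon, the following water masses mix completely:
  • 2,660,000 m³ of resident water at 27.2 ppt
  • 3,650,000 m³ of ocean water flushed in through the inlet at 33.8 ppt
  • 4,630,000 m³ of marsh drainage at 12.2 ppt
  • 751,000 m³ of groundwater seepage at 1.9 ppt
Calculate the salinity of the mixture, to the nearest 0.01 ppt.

Mass of salt is conserved:
salt = 2,660,000×27.2 + 3,650,000×33.8 + 4,630,000×12.2 + 751,000×1.9 = 72,352,000 + 123,370,000 + 56,486,000 + 1,426,900 = 253,634,900
volume = 2,660,000 + 3,650,000 + 4,630,000 + 751,000 = 11,691,000 m³
S = 253,634,900 / 11,691,000 = 21.6949 ppt

21.69 ppt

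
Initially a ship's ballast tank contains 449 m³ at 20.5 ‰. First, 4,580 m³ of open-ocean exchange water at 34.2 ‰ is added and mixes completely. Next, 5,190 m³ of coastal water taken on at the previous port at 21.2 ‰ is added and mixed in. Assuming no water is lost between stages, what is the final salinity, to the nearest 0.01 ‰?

By conservation of dissolved salt,
Initial salt = 449×20.5 = 9,204.5
After stage 1: salt = 9,204.5 + 4,580×34.2 = 165,840.5; volume = 5,029 m³; S = 32.977 ‰
After stage 2: salt = 165,840.5 + 5,190×21.2 = 275,868.5; volume = 10,219 m³
S = 275,868.5 / 10,219 = 26.9956 ‰

27.00 ‰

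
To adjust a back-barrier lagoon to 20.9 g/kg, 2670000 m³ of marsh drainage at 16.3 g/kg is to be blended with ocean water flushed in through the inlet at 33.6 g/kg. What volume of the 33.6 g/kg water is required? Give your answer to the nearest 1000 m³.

Salt balance: 2,670,000×16.3 + V×33.6 = (2,670,000+V)×20.9
43,521,000 + 33.6V = 55,803,000 + 20.9V
12,282,000 = 12.7V
V = 967,086.61 m³

967000 m³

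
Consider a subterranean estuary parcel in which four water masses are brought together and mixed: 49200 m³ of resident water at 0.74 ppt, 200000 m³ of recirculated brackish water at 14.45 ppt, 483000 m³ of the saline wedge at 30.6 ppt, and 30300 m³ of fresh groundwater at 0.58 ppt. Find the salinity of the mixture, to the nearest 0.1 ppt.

Conserving salt mass:
salt = 49,200×0.74 + 200,000×14.45 + 483,000×30.6 + 30,300×0.58 = 36,408 + 2,890,000 + 14,779,800 + 17,574 = 17,723,782
volume = 49,200 + 200,000 + 483,000 + 30,300 = 762,500 m³
S = 17,723,782 / 762,500 = 23.244 ppt

23.2 ppt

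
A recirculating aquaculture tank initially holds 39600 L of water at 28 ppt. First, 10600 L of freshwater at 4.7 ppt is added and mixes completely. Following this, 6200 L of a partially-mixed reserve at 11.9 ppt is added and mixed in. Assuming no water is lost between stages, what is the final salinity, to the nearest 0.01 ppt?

By conservation of dissolved salt,
Initial salt = 39,600×28 = 1,108,800
After stage 1: salt = 1,108,800 + 10,600×4.7 = 1,158,620; volume = 50,200 L; S = 23.08 ppt
After stage 2: salt = 1,158,620 + 6,200×11.9 = 1,232,400; volume = 56,400 L
S = 1,232,400 / 56,400 = 21.8511 ppt

21.85 ppt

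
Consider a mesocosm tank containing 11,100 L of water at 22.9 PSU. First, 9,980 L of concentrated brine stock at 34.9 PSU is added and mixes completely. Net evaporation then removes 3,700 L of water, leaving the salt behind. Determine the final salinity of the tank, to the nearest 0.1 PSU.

34.7 PSU

After mixing: salt = 11,100×22.9 + 9,980×34.9 = 602,492; volume = 21,080 L
After evaporation: salt unchanged = 602,492; volume = 21,080 − 3,700 = 17,380 L
S = 602,492 / 17,380 = 34.6658 PSU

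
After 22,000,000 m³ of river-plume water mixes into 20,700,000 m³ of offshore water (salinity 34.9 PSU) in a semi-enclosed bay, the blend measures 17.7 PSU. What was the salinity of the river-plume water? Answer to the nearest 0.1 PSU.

Salt balance: 20,700,000×34.9 + 22,000,000×S = 42,700,000×17.7
722,430,000 + 22,000,000·S = 755,790,000
S = (755,790,000 − 722,430,000) / 22,000,000 = 1.5164 PSU

1.5 PSU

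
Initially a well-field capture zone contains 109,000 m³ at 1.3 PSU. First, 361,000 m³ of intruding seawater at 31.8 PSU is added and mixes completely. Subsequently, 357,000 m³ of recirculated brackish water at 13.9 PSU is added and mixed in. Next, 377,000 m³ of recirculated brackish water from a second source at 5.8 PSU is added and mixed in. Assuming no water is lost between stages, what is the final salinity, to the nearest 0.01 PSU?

Mass of salt is conserved:
Initial salt = 109,000×1.3 = 141,700
After stage 1: salt = 141,700 + 361,000×31.8 = 11,621,500; volume = 470,000 m³; S = 24.727 PSU
After stage 2: salt = 11,621,500 + 357,000×13.9 = 16,583,800; volume = 827,000 m³; S = 20.053 PSU
After stage 3: salt = 16,583,800 + 377,000×5.8 = 18,770,400; volume = 1,204,000 m³
S = 18,770,400 / 1,204,000 = 15.59 PSU

15.59 PSU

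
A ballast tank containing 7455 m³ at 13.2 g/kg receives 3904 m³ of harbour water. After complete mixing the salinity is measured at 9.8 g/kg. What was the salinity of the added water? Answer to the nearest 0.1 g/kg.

Salt balance: 7,455×13.2 + 3,904×S = 11,359×9.8
98,406 + 3,904·S = 111,318.2
S = (111,318.2 − 98,406) / 3,904 = 3.3074 g/kg

3.3 g/kg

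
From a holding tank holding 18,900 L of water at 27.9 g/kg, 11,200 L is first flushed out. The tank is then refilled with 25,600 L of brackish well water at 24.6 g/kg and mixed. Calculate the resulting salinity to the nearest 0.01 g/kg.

25.36 g/kg

Remaining after removal: 7,700 L at 27.9 g/kg (salt = 214,830)
After addition: salt = 214,830 + 25,600×24.6 = 844,590; volume = 33,300 L
S = 844,590 / 33,300 = 25.3631 g/kg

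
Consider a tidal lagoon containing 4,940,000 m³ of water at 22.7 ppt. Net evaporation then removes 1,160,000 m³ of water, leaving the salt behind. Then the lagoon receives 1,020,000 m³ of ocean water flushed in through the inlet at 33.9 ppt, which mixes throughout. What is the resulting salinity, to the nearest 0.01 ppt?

After evaporation: salt = 4,940,000×22.7 = 112,138,000; volume = 4,940,000 − 1,160,000 = 3,780,000 m³
After mixing: salt = 112,138,000 + 1,020,000×33.9 = 146,716,000; volume = 3,780,000 + 1,020,000 = 4,800,000 m³
S = 146,716,000 / 4,800,000 = 30.5658 ppt

30.57 ppt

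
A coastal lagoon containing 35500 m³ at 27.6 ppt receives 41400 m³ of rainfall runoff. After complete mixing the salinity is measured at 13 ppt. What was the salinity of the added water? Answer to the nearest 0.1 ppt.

Salt balance: 35,500×27.6 + 41,400×S = 76,900×13
979,800 + 41,400·S = 999,700
S = (999,700 − 979,800) / 41,400 = 0.4807 ppt

0.5 ppt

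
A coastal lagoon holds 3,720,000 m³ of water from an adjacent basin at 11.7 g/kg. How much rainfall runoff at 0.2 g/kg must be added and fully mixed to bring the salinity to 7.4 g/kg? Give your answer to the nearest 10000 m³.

2220000 m³

Salt balance: 3,720,000×11.7 + V×0.2 = (3,720,000+V)×7.4
43,524,000 + 0.2V = 27,528,000 + 7.4V
15,996,000 = 7.2V
V = 2,221,666.67 m³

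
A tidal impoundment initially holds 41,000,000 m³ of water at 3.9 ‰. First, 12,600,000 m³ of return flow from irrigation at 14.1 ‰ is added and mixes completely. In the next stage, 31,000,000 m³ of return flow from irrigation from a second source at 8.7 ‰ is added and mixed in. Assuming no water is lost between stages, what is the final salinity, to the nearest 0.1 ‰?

7.2 ‰

Weighted by volume,
Initial salt = 41,000,000×3.9 = 159,900,000
After stage 1: salt = 159,900,000 + 12,600,000×14.1 = 337,560,000; volume = 53,600,000 m³; S = 6.298 ‰
After stage 2: salt = 337,560,000 + 31,000,000×8.7 = 607,260,000; volume = 84,600,000 m³
S = 607,260,000 / 84,600,000 = 7.178 ‰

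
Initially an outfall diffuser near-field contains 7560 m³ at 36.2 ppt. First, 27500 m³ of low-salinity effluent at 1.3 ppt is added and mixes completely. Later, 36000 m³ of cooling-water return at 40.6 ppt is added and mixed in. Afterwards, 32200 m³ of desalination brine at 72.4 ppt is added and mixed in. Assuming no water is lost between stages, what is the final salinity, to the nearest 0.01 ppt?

39.73 ppt

Total salt / total volume:
Initial salt = 7,560×36.2 = 273,672
After stage 1: salt = 273,672 + 27,500×1.3 = 309,422; volume = 35,060 m³; S = 8.825 ppt
After stage 2: salt = 309,422 + 36,000×40.6 = 1,771,022; volume = 71,060 m³; S = 24.923 ppt
After stage 3: salt = 1,771,022 + 32,200×72.4 = 4,102,302; volume = 103,260 m³
S = 4,102,302 / 103,260 = 39.7279 ppt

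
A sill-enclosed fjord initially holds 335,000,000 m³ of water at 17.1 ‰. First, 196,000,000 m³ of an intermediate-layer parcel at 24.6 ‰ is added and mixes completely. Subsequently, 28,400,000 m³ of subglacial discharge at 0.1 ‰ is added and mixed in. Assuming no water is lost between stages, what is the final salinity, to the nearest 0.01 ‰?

18.86 ‰

Salt balance:
Initial salt = 335,000,000×17.1 = 5,728,500,000
After stage 1: salt = 5,728,500,000 + 196,000,000×24.6 = 10,550,100,000; volume = 531,000,000 m³; S = 19.868 ‰
After stage 2: salt = 10,550,100,000 + 28,400,000×0.1 = 10,552,940,000; volume = 559,400,000 m³
S = 10,552,940,000 / 559,400,000 = 18.8647 ‰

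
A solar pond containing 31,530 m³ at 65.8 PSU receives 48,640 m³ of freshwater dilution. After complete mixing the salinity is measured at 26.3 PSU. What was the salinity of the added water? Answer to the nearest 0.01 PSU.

Salt balance: 31,530×65.8 + 48,640×S = 80,170×26.3
2,074,674 + 48,640·S = 2,108,471
S = (2,108,471 − 2,074,674) / 48,640 = 0.6948 PSU

0.69 PSU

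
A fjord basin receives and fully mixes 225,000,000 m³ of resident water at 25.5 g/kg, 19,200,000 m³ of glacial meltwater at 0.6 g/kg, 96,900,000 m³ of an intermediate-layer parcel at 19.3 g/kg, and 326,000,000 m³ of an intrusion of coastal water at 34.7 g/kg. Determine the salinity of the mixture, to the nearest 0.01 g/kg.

28.38 g/kg

Total salt / total volume:
salt = 225,000,000×25.5 + 19,200,000×0.6 + 96,900,000×19.3 + 326,000,000×34.7 = 5,737,500,000 + 11,520,000 + 1,870,170,000 + 11,312,200,000 = 18,931,390,000
volume = 225,000,000 + 19,200,000 + 96,900,000 + 326,000,000 = 667,100,000 m³
S = 18,931,390,000 / 667,100,000 = 28.3786 g/kg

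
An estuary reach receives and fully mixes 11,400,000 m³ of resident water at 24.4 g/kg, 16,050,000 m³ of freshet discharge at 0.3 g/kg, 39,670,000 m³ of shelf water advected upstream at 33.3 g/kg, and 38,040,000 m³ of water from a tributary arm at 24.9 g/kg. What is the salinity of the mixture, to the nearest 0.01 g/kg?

Mass of salt is conserved:
salt = 11,400,000×24.4 + 16,050,000×0.3 + 39,670,000×33.3 + 38,040,000×24.9 = 278,160,000 + 4,815,000 + 1,321,011,000 + 947,196,000 = 2,551,182,000
volume = 11,400,000 + 16,050,000 + 39,670,000 + 38,040,000 = 105,160,000 m³
S = 2,551,182,000 / 105,160,000 = 24.26 g/kg

24.26 g/kg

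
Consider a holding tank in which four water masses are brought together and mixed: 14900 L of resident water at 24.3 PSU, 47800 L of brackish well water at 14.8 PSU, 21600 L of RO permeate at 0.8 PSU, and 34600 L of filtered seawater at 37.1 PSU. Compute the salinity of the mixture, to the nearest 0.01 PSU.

Conserving salt mass:
salt = 14,900×24.3 + 47,800×14.8 + 21,600×0.8 + 34,600×37.1 = 362,070 + 707,440 + 17,280 + 1,283,660 = 2,370,450
volume = 14,900 + 47,800 + 21,600 + 34,600 = 118,900 L
S = 2,370,450 / 118,900 = 19.9365 PSU

19.94 PSU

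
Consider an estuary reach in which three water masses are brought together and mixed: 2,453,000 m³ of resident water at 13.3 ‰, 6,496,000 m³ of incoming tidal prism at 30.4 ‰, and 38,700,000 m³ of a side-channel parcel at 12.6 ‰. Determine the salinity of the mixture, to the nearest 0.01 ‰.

15.06 ‰

Mass of salt is conserved:
salt = 2,453,000×13.3 + 6,496,000×30.4 + 38,700,000×12.6 = 32,624,900 + 197,478,400 + 487,620,000 = 717,723,300
volume = 2,453,000 + 6,496,000 + 38,700,000 = 47,649,000 m³
S = 717,723,300 / 47,649,000 = 15.0627 ‰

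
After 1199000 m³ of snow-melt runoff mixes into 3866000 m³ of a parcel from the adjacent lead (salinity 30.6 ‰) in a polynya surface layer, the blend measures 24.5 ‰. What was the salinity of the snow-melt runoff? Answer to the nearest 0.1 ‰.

Salt balance: 3,866,000×30.6 + 1,199,000×S = 5,065,000×24.5
118,299,600 + 1,199,000·S = 124,092,500
S = (124,092,500 − 118,299,600) / 1,199,000 = 4.8314 ‰

4.8 ‰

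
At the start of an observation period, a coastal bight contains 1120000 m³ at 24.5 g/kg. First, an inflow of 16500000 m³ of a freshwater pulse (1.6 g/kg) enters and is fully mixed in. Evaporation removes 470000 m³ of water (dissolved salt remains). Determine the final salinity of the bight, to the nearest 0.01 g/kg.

3.14 g/kg

After mixing: salt = 1,120,000×24.5 + 16,500,000×1.6 = 53,840,000; volume = 17,620,000 m³
After evaporation: salt unchanged = 53,840,000; volume = 17,620,000 − 470,000 = 17,150,000 m³
S = 53,840,000 / 17,150,000 = 3.1394 g/kg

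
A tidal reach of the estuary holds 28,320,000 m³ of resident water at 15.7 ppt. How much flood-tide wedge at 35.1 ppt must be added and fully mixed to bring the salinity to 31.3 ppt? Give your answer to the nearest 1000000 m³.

116000000 m³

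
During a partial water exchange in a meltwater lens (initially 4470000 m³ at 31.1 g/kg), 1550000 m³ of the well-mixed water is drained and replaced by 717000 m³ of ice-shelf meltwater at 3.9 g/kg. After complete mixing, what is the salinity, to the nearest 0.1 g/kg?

Remaining after removal: 2,920,000 m³ at 31.1 g/kg (salt = 90,812,000)
After addition: salt = 90,812,000 + 717,000×3.9 = 93,608,300; volume = 3,637,000 m³
S = 93,608,300 / 3,637,000 = 25.7378 g/kg

25.7 g/kg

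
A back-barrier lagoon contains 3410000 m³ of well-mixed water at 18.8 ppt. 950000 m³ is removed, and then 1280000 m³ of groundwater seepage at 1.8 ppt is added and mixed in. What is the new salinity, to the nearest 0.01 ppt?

Remaining after removal: 2,460,000 m³ at 18.8 ppt (salt = 46,248,000)
After addition: salt = 46,248,000 + 1,280,000×1.8 = 48,552,000; volume = 3,740,000 m³
S = 48,552,000 / 3,740,000 = 12.9818 ppt

12.98 ppt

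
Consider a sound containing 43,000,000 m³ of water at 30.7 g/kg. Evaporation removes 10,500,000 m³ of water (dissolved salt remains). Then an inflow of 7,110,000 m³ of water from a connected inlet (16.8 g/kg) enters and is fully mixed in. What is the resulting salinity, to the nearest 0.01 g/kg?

After evaporation: salt = 43,000,000×30.7 = 1,320,100,000; volume = 43,000,000 − 10,500,000 = 32,500,000 m³
After mixing: salt = 1,320,100,000 + 7,110,000×16.8 = 1,439,548,000; volume = 32,500,000 + 7,110,000 = 39,610,000 m³
S = 1,439,548,000 / 39,610,000 = 36.343 g/kg

36.34 g/kg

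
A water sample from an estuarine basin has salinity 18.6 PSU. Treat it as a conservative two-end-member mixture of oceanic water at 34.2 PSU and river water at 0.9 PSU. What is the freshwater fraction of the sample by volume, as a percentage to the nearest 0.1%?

46.8%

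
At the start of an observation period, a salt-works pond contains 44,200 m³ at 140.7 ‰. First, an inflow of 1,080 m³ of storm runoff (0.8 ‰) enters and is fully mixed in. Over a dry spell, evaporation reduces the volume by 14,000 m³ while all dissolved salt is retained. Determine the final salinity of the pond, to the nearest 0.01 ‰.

After mixing: salt = 44,200×140.7 + 1,080×0.8 = 6,219,804; volume = 45,280 m³
After evaporation: salt unchanged = 6,219,804; volume = 45,280 − 14,000 = 31,280 m³
S = 6,219,804 / 31,280 = 198.8428 ‰

198.84 ‰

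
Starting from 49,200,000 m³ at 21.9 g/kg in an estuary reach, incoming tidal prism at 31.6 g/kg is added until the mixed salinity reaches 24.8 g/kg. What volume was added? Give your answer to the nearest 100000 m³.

21000000 m³

Salt balance: 49,200,000×21.9 + V×31.6 = (49,200,000+V)×24.8
1,077,480,000 + 31.6V = 1,220,160,000 + 24.8V
142,680,000 = 6.8V
V = 20,982,352.94 m³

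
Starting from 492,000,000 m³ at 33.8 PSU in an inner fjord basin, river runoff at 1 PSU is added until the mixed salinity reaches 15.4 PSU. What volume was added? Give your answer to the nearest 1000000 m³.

Salt balance: 492,000,000×33.8 + V×1 = (492,000,000+V)×15.4
16,629,600,000 + 1V = 7,576,800,000 + 15.4V
9,052,800,000 = 14.4V
V = 628,666,666.67 m³

629000000 m³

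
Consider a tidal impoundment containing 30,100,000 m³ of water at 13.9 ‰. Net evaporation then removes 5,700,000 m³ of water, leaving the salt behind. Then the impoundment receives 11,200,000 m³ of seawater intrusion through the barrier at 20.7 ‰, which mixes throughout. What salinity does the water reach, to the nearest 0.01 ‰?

After evaporation: salt = 30,100,000×13.9 = 418,390,000; volume = 30,100,000 − 5,700,000 = 24,400,000 m³
After mixing: salt = 418,390,000 + 11,200,000×20.7 = 650,230,000; volume = 24,400,000 + 11,200,000 = 35,600,000 m³
S = 650,230,000 / 35,600,000 = 18.2649 ‰

18.26 ‰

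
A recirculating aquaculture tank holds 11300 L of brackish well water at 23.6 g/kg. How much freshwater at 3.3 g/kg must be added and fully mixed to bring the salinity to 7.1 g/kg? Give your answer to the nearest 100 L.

Salt balance: 11,300×23.6 + V×3.3 = (11,300+V)×7.1
266,680 + 3.3V = 80,230 + 7.1V
186,450 = 3.8V
V = 49,065.79 L

49100 L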